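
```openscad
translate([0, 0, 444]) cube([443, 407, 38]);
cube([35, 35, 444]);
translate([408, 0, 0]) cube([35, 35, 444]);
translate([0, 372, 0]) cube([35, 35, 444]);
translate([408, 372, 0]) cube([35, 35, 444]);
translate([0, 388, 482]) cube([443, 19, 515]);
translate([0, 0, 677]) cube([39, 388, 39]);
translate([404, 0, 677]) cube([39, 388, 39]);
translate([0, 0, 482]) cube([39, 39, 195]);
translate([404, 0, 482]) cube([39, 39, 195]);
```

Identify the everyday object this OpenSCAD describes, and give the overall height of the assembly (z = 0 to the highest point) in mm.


A chair. The overall height is 997 mm.

A slab on four corner posts with a tall panel at the back — a chair. The seat slab sits at z = 444 with thickness 38, and the 515 mm backrest starts at the seat top, so the overall height is 444 + 38 + 515 = 997 mm.


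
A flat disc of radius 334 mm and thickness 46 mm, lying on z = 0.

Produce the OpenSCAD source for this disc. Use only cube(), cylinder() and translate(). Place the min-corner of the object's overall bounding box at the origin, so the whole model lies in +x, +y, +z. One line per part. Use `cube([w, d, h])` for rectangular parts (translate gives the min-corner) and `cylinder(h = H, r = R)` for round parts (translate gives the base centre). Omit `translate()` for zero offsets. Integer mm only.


translate([334, 334, 0]) cylinder(h = 46, r = 334);


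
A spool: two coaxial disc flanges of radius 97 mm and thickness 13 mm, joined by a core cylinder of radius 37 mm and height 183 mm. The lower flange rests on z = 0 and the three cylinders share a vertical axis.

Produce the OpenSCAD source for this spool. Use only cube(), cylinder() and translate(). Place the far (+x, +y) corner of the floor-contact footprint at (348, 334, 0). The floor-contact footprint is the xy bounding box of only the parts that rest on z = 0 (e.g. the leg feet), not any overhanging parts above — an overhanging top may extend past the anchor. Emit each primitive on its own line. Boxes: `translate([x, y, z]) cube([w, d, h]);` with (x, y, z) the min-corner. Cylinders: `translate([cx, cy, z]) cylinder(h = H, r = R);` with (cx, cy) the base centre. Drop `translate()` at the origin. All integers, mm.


translate([251, 237, 0]) cylinder(h = 13, r = 97);
translate([251, 237, 13]) cylinder(h = 183, r = 37);
translate([251, 237, 196]) cylinder(h = 13, r = 97);


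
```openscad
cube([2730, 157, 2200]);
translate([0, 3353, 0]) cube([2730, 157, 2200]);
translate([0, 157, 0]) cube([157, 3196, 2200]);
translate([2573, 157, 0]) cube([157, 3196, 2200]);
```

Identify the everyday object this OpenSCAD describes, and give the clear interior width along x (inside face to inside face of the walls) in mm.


A house (or room) frame. The interior width is 2416 mm.

Four 2200 mm walls enclosing a rectangle with no floor or roof — a room or house frame. Outside width is 2730 mm and wall thickness is 157 mm, so the interior width is 2730 − 2 × 157 = 2416 mm.


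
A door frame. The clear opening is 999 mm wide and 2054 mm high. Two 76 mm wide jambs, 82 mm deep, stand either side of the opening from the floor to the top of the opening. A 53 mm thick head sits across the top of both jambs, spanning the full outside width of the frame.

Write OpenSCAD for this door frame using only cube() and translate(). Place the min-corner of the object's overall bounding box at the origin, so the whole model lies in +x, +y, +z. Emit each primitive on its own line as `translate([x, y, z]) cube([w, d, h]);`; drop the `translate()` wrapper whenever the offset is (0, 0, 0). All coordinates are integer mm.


cube([76, 82, 2054]);
translate([1075, 0, 0]) cube([76, 82, 2054]);
translate([0, 0, 2054]) cube([1151, 82, 53]);


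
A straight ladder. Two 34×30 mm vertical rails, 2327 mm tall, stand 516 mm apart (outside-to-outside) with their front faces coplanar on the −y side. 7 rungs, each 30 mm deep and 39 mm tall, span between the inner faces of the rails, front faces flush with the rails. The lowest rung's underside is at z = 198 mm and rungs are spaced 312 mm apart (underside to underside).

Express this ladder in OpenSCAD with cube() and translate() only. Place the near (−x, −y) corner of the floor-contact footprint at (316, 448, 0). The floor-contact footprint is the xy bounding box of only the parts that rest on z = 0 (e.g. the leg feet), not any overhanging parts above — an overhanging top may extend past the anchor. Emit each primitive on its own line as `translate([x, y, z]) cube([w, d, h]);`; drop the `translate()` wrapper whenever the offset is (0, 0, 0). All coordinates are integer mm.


translate([316, 448, 0]) cube([34, 30, 2327]);
translate([798, 448, 0]) cube([34, 30, 2327]);
translate([350, 448, 198]) cube([448, 30, 39]);
translate([350, 448, 510]) cube([448, 30, 39]);
translate([350, 448, 822]) cube([448, 30, 39]);
translate([350, 448, 1134]) cube([448, 30, 39]);
translate([350, 448, 1446]) cube([448, 30, 39]);
translate([350, 448, 1758]) cube([448, 30, 39]);
translate([350, 448, 2070]) cube([448, 30, 39]);


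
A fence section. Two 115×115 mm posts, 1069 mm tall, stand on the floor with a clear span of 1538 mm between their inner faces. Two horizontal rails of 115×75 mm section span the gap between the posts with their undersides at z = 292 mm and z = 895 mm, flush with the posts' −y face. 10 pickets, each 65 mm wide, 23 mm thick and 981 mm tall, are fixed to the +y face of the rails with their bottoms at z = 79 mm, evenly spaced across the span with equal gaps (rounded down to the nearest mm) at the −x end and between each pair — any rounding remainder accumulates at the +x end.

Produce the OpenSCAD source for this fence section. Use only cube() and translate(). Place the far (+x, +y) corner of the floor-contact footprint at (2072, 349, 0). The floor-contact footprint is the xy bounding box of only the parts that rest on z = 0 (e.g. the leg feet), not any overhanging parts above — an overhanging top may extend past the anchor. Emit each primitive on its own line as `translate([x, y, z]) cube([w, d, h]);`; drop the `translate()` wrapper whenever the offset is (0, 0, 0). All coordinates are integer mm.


translate([304, 234, 0]) cube([115, 115, 1069]);
translate([1957, 234, 0]) cube([115, 115, 1069]);
translate([419, 234, 292]) cube([1538, 115, 75]);
translate([419, 234, 895]) cube([1538, 115, 75]);
translate([499, 349, 79]) cube([65, 23, 981]);
translate([644, 349, 79]) cube([65, 23, 981]);
translate([789, 349, 79]) cube([65, 23, 981]);
translate([934, 349, 79]) cube([65, 23, 981]);
translate([1079, 349, 79]) cube([65, 23, 981]);
translate([1224, 349, 79]) cube([65, 23, 981]);
translate([1369, 349, 79]) cube([65, 23, 981]);
translate([1514, 349, 79]) cube([65, 23, 981]);
translate([1659, 349, 79]) cube([65, 23, 981]);
translate([1804, 349, 79]) cube([65, 23, 981]);


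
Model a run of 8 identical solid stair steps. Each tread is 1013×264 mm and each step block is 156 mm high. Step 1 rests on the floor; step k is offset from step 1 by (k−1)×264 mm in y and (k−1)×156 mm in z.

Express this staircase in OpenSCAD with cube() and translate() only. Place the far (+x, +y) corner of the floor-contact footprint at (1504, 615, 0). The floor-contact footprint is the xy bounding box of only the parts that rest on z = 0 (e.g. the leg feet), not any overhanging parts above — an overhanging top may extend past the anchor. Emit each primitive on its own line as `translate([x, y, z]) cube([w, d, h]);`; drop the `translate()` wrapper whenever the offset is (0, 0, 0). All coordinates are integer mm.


translate([491, 351, 0]) cube([1013, 264, 156]);
translate([491, 615, 156]) cube([1013, 264, 156]);
translate([491, 879, 312]) cube([1013, 264, 156]);
translate([491, 1143, 468]) cube([1013, 264, 156]);
translate([491, 1407, 624]) cube([1013, 264, 156]);
translate([491, 1671, 780]) cube([1013, 264, 156]);
translate([491, 1935, 936]) cube([1013, 264, 156]);
translate([491, 2199, 1092]) cube([1013, 264, 156]);


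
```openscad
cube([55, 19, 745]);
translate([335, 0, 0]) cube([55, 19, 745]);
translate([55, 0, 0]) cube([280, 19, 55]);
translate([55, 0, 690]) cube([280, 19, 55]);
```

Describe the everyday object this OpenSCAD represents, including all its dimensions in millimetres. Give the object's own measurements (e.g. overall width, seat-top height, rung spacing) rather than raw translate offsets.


A rectangular picture frame lying in the x–z plane (depth along y). The opening is 280 mm wide (x) by 635 mm tall (z), surrounded by a border 55 mm wide on all four sides. The frame is 19 mm deep and is made of two full-height vertical stiles with two horizontal rails fitted between them.


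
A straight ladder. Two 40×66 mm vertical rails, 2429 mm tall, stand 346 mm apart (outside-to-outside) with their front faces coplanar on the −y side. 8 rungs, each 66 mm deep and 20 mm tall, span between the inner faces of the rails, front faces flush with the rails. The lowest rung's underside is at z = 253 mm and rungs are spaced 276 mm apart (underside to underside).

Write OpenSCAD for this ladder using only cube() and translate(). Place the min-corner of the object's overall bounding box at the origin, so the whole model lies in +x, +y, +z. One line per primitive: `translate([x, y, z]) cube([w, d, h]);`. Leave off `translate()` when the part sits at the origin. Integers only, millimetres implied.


// rung span = 346 - 2*40 = 266
// rung[k] z = 253 + k*276
cube([40, 66, 2429]);
translate([306, 0, 0]) cube([40, 66, 2429]);
translate([40, 0, 253]) cube([266, 66, 20]);
translate([40, 0, 529]) cube([266, 66, 20]);
translate([40, 0, 805]) cube([266, 66, 20]);
translate([40, 0, 1081]) cube([266, 66, 20]);
translate([40, 0, 1357]) cube([266, 66, 20]);
translate([40, 0, 1633]) cube([266, 66, 20]);
translate([40, 0, 1909]) cube([266, 66, 20]);
translate([40, 0, 2185]) cube([266, 66, 20]);


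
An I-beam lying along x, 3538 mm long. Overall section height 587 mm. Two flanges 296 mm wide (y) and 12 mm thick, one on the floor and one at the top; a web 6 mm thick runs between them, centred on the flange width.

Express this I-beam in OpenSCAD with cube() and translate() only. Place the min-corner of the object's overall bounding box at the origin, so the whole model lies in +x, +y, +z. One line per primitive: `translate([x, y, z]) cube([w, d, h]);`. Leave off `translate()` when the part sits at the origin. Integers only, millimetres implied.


cube([3538, 296, 12]);
translate([0, 145, 12]) cube([3538, 6, 563]);
translate([0, 0, 575]) cube([3538, 296, 12]);


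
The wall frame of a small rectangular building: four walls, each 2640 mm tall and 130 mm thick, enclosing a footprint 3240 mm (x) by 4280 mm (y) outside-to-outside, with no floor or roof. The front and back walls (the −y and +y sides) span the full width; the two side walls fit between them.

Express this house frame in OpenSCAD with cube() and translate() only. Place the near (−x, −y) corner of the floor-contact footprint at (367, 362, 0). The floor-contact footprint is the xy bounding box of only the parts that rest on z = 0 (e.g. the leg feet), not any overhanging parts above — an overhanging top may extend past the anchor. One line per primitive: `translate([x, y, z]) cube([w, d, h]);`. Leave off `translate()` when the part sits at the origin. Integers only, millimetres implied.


translate([367, 362, 0]) cube([3240, 130, 2640]);
translate([367, 4512, 0]) cube([3240, 130, 2640]);
translate([367, 492, 0]) cube([130, 4020, 2640]);
translate([3477, 492, 0]) cube([130, 4020, 2640]);


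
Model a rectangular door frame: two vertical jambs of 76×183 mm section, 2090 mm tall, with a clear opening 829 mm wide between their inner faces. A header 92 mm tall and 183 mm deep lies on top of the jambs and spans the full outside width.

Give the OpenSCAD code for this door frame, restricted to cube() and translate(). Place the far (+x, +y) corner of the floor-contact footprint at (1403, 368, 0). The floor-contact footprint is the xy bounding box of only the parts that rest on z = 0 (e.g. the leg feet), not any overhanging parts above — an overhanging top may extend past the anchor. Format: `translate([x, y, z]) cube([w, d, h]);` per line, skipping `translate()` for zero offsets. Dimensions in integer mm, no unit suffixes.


translate([422, 185, 0]) cube([76, 183, 2090]);
translate([1327, 185, 0]) cube([76, 183, 2090]);
translate([422, 185, 2090]) cube([981, 183, 92]);


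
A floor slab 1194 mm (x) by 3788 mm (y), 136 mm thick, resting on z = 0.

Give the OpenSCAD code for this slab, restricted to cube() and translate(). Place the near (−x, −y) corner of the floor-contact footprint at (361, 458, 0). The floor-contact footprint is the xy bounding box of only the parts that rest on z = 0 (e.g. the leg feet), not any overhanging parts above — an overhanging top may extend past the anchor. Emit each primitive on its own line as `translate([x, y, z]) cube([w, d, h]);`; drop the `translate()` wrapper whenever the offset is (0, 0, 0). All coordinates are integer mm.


translate([361, 458, 0]) cube([1194, 3788, 136]);


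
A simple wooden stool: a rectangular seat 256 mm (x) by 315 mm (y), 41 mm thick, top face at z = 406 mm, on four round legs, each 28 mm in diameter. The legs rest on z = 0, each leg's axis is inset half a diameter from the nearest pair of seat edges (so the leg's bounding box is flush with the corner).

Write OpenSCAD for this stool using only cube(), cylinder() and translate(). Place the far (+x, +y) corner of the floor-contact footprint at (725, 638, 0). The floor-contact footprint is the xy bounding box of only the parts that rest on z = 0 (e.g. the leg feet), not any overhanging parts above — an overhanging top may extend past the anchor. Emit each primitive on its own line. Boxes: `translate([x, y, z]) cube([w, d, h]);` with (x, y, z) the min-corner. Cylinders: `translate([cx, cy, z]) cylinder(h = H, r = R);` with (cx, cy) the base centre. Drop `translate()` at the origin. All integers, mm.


translate([469, 323, 365]) cube([256, 315, 41]);
translate([483, 337, 0]) cylinder(h = 365, r = 14);
translate([711, 337, 0]) cylinder(h = 365, r = 14);
translate([483, 624, 0]) cylinder(h = 365, r = 14);
translate([711, 624, 0]) cylinder(h = 365, r = 14);


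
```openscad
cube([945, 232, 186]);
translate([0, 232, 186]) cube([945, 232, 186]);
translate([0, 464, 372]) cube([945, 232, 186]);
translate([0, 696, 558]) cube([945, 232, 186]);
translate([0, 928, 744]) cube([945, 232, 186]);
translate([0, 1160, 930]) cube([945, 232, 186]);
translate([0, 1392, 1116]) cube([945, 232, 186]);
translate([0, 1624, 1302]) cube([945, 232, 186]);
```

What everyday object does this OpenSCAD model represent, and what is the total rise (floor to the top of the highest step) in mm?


A staircase. The total rise is 1488 mm.

8 identical blocks, each offset up and back from the previous — a staircase. Each step is 186 mm tall and there are 8 of them, so the total rise is 8 × 186 = 1488 mm.


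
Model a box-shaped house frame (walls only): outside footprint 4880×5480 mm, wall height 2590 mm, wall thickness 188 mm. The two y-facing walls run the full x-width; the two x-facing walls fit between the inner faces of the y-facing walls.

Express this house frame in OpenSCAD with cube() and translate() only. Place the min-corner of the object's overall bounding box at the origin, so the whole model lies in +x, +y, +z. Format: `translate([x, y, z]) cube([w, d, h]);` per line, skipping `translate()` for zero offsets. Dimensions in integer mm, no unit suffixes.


cube([4880, 188, 2590]);
translate([0, 5292, 0]) cube([4880, 188, 2590]);
translate([0, 188, 0]) cube([188, 5104, 2590]);
translate([4692, 188, 0]) cube([188, 5104, 2590]);


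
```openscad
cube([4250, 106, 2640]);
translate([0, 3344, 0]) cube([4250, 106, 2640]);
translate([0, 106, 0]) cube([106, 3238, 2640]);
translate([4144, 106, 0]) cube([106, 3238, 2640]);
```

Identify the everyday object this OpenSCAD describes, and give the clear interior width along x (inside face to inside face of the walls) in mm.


A house (or room) frame. The interior width is 4038 mm.

Four 2640 mm walls enclosing a rectangle with no floor or roof — a room or house frame. Outside width is 4250 mm and wall thickness is 106 mm, so the interior width is 4250 − 2 × 106 = 4038 mm.


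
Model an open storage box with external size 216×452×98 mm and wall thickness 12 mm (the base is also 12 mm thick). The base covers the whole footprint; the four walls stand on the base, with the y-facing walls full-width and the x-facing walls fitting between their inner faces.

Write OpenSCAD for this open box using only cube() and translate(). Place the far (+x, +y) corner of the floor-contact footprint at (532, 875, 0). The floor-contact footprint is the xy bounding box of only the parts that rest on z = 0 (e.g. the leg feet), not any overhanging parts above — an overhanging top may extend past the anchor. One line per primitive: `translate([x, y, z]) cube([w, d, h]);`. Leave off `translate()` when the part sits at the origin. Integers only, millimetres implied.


translate([316, 423, 0]) cube([216, 452, 12]);
translate([316, 423, 12]) cube([216, 12, 86]);
translate([316, 863, 12]) cube([216, 12, 86]);
translate([316, 435, 12]) cube([12, 428, 86]);
translate([520, 435, 12]) cube([12, 428, 86]);


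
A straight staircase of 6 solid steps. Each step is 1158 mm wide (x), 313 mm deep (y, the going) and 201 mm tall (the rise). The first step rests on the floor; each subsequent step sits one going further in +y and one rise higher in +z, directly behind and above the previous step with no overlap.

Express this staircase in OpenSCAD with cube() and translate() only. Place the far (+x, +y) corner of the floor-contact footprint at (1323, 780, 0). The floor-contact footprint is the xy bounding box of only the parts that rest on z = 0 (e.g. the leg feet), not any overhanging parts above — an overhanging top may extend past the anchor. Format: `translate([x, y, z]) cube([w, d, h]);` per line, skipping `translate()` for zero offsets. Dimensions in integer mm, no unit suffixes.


translate([165, 467, 0]) cube([1158, 313, 201]);
translate([165, 780, 201]) cube([1158, 313, 201]);
translate([165, 1093, 402]) cube([1158, 313, 201]);
translate([165, 1406, 603]) cube([1158, 313, 201]);
translate([165, 1719, 804]) cube([1158, 313, 201]);
translate([165, 2032, 1005]) cube([1158, 313, 201]);


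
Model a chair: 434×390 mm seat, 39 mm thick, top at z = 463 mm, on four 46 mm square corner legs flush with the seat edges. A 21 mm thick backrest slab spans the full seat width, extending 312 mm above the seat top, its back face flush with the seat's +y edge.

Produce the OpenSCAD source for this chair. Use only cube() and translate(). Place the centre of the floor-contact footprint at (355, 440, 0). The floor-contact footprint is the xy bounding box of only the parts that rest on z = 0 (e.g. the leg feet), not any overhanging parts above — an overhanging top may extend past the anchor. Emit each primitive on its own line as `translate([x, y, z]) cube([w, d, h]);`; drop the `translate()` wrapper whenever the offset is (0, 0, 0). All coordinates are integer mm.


// leg_h = 463 - 39 = 424
translate([138, 245, 424]) cube([434, 390, 39]);
translate([138, 245, 0]) cube([46, 46, 424]);
translate([526, 245, 0]) cube([46, 46, 424]);
translate([138, 589, 0]) cube([46, 46, 424]);
translate([526, 589, 0]) cube([46, 46, 424]);
translate([138, 614, 463]) cube([434, 21, 312]);


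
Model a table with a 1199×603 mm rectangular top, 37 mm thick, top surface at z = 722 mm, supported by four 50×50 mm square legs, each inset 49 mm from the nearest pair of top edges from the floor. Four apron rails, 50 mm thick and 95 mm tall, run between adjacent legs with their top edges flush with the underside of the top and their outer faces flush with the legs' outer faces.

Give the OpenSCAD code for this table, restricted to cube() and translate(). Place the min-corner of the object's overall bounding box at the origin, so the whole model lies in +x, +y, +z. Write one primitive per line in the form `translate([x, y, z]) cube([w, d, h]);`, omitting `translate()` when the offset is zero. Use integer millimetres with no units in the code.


translate([0, 0, 685]) cube([1199, 603, 37]);
translate([49, 49, 0]) cube([50, 50, 685]);
translate([1100, 49, 0]) cube([50, 50, 685]);
translate([49, 504, 0]) cube([50, 50, 685]);
translate([1100, 504, 0]) cube([50, 50, 685]);
translate([99, 49, 590]) cube([1001, 50, 95]);
translate([99, 504, 590]) cube([1001, 50, 95]);
translate([49, 99, 590]) cube([50, 405, 95]);
translate([1100, 99, 590]) cube([50, 405, 95]);


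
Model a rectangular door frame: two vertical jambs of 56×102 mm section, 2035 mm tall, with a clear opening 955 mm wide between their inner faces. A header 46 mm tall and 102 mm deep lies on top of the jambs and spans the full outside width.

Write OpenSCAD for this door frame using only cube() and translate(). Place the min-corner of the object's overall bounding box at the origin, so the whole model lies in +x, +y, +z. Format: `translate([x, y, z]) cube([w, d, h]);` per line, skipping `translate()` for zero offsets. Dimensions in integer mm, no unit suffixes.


cube([56, 102, 2035]);
translate([1011, 0, 0]) cube([56, 102, 2035]);
translate([0, 0, 2035]) cube([1067, 102, 46]);


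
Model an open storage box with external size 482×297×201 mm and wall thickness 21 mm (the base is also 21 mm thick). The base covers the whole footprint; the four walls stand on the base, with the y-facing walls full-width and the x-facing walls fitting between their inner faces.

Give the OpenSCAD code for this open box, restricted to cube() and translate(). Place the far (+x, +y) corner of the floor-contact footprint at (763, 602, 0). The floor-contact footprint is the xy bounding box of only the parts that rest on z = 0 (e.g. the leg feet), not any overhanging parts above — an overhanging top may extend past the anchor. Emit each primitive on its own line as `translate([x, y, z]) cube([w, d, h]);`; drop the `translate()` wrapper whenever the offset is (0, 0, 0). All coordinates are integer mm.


translate([281, 305, 0]) cube([482, 297, 21]);
translate([281, 305, 21]) cube([482, 21, 180]);
translate([281, 581, 21]) cube([482, 21, 180]);
translate([281, 326, 21]) cube([21, 255, 180]);
translate([742, 326, 21]) cube([21, 255, 180]);


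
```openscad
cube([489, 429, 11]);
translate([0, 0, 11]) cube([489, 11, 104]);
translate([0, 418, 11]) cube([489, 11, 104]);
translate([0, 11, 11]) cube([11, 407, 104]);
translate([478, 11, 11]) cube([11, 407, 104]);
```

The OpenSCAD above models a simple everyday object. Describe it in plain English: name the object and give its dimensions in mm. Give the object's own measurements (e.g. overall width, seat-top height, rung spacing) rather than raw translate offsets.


An open-topped rectangular box: outside dimensions 489×429×115 mm, with a uniform wall and base thickness of 11 mm. The base is a full 489×429 slab on the floor; four walls sit on top of the base. The front and back walls (the −y and +y sides) span the full width; the two side walls fit between them.


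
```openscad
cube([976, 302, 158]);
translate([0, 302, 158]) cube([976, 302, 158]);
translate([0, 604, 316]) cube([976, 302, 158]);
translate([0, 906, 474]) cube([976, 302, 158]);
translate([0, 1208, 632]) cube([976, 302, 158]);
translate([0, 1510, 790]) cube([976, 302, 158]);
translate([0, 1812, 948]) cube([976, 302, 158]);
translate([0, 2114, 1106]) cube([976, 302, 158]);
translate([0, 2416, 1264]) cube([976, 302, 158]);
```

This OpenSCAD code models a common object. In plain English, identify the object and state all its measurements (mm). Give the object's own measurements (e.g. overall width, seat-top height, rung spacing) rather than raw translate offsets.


A straight staircase of 9 solid steps. Each step is 976 mm wide (x), 302 mm deep (y, the going) and 158 mm tall (the rise). The first step rests on the floor; each subsequent step sits one going further in +y and one rise higher in +z, directly behind and above the previous step with no overlap.


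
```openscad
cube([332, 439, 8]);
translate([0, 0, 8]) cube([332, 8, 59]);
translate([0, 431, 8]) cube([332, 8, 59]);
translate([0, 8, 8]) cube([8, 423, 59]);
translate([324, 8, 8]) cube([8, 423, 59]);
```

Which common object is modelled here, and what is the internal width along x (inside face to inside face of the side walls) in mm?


An open box. The internal width is 316 mm.

A 332×439 base slab with four walls standing on it — an open box. The base is 332 mm wide and the walls are 8 mm thick, so the internal width is 332 − 2 × 8 = 316 mm.


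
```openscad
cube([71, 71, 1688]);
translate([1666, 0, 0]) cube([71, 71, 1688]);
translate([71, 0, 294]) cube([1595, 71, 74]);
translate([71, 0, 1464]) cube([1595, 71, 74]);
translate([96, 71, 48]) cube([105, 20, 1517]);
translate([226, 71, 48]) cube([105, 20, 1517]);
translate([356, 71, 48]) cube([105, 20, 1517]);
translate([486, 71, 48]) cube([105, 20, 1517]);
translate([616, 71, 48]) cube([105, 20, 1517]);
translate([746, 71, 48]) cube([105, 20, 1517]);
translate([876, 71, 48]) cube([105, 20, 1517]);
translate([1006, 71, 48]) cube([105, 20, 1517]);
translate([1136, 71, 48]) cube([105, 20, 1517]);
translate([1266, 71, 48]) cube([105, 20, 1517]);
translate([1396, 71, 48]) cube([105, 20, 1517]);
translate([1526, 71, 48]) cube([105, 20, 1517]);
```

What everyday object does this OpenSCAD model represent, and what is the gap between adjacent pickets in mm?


A fence section. The picket gap is 25 mm.

Two posts, two rails, 12 pickets — a fence section. Span 1595 mm holds 12 pickets of 105 mm with 13 equal gaps: ⌊(1595 − 12·105) / 13⌋ = 25 mm.


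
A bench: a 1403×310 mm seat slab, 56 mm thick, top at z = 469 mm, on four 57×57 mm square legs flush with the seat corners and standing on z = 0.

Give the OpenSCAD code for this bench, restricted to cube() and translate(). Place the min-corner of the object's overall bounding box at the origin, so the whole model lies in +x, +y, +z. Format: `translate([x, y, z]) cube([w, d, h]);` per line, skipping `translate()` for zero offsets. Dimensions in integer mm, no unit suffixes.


// leg_h = 469 − 56 = 413
translate([0, 0, 413]) cube([1403, 310, 56]);
cube([57, 57, 413]);
translate([0, 253, 0]) cube([57, 57, 413]);
translate([1346, 0, 0]) cube([57, 57, 413]);
translate([1346, 253, 0]) cube([57, 57, 413]);


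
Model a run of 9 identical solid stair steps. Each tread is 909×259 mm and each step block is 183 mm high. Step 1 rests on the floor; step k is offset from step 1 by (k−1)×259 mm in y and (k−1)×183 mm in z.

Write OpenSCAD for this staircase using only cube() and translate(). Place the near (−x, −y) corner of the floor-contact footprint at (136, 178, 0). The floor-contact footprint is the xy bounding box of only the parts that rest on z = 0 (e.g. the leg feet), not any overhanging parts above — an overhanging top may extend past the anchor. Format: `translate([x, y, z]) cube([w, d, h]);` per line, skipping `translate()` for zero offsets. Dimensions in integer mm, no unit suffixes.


translate([136, 178, 0]) cube([909, 259, 183]);
translate([136, 437, 183]) cube([909, 259, 183]);
translate([136, 696, 366]) cube([909, 259, 183]);
translate([136, 955, 549]) cube([909, 259, 183]);
translate([136, 1214, 732]) cube([909, 259, 183]);
translate([136, 1473, 915]) cube([909, 259, 183]);
translate([136, 1732, 1098]) cube([909, 259, 183]);
translate([136, 1991, 1281]) cube([909, 259, 183]);
translate([136, 2250, 1464]) cube([909, 259, 183]);


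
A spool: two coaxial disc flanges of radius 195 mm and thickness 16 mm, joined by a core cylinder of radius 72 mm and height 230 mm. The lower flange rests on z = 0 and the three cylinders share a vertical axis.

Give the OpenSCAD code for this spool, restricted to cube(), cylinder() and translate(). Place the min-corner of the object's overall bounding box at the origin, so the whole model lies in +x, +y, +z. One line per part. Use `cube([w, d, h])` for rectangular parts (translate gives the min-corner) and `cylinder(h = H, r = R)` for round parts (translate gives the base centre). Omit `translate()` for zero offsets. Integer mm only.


translate([195, 195, 0]) cylinder(h = 16, r = 195);
translate([195, 195, 16]) cylinder(h = 230, r = 72);
translate([195, 195, 246]) cylinder(h = 16, r = 195);


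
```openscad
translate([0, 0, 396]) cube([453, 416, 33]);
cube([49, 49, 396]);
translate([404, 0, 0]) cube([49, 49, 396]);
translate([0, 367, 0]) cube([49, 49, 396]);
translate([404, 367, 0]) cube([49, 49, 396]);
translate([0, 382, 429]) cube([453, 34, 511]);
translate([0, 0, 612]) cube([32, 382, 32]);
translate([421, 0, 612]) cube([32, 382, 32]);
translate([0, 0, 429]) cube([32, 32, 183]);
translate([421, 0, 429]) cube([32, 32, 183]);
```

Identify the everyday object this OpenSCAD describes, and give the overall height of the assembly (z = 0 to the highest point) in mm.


A chair. The overall height is 940 mm.

A slab on four corner posts with a tall panel at the back — a chair. The seat slab sits at z = 396 with thickness 33, and the 511 mm backrest starts at the seat top, so the overall height is 396 + 33 + 511 = 940 mm.


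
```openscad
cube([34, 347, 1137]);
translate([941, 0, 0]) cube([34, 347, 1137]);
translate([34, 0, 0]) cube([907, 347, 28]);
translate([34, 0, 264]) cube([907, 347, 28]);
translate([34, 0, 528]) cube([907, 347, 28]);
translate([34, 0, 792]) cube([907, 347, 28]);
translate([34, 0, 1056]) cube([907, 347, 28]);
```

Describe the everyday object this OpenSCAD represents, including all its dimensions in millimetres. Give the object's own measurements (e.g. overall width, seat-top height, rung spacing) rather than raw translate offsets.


An open bookshelf. Two side panels, each 34 mm thick, 347 mm deep and 1137 mm tall, stand 975 mm apart (outside-to-outside). Between them sit 5 shelves, each 28 mm thick and 347 mm deep, spanning the full gap between the sides. The bottom shelf rests on the floor (its underside at z = 0) and the clear gap between one shelf's top and the next shelf's underside is 236 mm.


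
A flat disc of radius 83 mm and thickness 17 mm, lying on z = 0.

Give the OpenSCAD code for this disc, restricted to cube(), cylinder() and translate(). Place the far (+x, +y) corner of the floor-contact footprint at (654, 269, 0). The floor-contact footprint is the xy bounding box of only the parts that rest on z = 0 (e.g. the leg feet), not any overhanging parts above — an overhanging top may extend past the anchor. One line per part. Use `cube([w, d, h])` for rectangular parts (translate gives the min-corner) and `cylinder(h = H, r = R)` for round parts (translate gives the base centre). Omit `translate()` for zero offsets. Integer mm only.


translate([571, 186, 0]) cylinder(h = 17, r = 83);


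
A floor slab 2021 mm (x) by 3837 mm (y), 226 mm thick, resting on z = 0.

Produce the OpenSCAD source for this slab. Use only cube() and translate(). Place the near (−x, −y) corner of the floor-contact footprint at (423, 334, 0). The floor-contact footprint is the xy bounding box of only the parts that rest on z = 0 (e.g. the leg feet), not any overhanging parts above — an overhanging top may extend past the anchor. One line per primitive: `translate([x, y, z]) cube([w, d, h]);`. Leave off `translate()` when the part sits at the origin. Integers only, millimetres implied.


translate([423, 334, 0]) cube([2021, 3837, 226]);


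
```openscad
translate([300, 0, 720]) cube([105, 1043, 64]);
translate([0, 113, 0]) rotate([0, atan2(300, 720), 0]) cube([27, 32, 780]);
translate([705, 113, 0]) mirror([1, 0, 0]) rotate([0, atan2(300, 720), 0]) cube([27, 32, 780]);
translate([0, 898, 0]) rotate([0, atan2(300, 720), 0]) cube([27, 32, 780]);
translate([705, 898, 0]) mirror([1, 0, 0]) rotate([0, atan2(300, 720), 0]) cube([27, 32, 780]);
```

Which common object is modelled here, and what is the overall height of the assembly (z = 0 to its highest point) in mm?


A sawhorse. The overall height is 784 mm.

A beam across two mirrored pairs of raked legs — a sawhorse. The beam's underside is at z = 720 (matching the legs' vertical rise in atan2(300, 720)) and the beam is 64 mm tall, so its top is at 720 + 64 = 784 mm. The raked legs top out at the beam's underside, so that is the highest point.


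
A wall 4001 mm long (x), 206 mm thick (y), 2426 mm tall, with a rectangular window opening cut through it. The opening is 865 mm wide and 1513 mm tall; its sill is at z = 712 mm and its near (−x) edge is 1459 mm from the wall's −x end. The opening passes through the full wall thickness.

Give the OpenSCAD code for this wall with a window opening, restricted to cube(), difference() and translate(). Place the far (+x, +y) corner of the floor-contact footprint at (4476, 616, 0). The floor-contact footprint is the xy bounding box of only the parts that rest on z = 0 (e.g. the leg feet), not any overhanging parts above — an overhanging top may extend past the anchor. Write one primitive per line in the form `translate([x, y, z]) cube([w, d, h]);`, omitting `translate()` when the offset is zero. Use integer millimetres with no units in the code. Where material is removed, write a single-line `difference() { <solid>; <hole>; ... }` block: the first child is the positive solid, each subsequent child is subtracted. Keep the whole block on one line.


difference() { translate([475, 410, 0]) cube([4001, 206, 2426]); translate([1934, 410, 712]) cube([865, 206, 1513]); }


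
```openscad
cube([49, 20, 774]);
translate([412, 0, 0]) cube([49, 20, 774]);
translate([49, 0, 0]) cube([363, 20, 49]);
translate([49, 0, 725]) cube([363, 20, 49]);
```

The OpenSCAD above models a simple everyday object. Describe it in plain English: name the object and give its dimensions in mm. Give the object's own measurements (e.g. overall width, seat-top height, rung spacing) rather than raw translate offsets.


A rectangular picture frame lying in the x–z plane (depth along y). The opening is 363 mm wide (x) by 676 mm tall (z), surrounded by a border 49 mm wide on all four sides. The frame is 20 mm deep and is made of two full-height vertical stiles with two horizontal rails fitted between them.


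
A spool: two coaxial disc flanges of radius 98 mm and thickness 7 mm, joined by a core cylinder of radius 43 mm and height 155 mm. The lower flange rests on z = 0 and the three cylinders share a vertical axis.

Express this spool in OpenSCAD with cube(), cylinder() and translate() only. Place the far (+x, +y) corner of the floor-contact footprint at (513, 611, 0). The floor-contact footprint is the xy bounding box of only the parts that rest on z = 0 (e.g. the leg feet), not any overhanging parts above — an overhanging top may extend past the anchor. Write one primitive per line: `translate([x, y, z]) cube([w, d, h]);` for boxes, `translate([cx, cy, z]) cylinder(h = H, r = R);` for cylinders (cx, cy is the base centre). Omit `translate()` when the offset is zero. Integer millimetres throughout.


translate([415, 513, 0]) cylinder(h = 7, r = 98);
translate([415, 513, 7]) cylinder(h = 155, r = 43);
translate([415, 513, 162]) cylinder(h = 7, r = 98);


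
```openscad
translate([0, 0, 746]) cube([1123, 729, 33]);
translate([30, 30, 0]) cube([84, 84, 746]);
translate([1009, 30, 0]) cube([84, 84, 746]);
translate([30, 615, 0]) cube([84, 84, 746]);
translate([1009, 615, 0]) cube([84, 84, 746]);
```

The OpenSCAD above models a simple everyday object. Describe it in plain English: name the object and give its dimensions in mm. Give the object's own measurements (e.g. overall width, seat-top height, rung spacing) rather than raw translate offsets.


A rectangular dining table. The top is 1123×729×33 mm with its upper surface at z = 779 mm. It stands on four 84×84 mm square legs, each inset 30 mm from the nearest pair of top edges, running from the floor to the underside of the top.


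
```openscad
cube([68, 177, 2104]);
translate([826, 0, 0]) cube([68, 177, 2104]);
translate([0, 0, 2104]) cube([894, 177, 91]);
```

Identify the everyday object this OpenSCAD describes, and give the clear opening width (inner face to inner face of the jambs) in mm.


A door frame. The clear opening width is 758 mm.

Two 2104 mm tall posts with a header on top — a door frame. The left jamb is 68 mm wide at x = 0; the right jamb starts at x = 826. The clear opening is 826 − 68 = 758 mm.


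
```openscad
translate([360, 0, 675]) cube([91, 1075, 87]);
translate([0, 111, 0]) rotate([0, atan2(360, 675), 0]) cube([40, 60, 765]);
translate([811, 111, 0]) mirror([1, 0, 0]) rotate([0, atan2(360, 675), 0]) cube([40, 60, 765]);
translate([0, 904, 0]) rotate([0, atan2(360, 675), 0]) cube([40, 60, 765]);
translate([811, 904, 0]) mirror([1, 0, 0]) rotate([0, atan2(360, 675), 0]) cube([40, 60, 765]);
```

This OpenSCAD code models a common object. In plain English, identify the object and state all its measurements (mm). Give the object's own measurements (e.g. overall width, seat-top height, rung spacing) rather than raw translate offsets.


A sawhorse. A 91×1075×87 mm beam (x, y, z) sits on two A-frame leg pairs. Each pair is two raked legs of 40×60 mm section (60 mm along y) splaying symmetrically in x. Each leg rises 675 mm vertically over 360 mm of horizontal reach and is 765 mm long along its own axis. Every leg's outer bottom edge rests on the floor and its outer top edge meets a bottom edge of the beam — the left legs (tilting toward +x) meet the beam's −x bottom edge, the right legs (their mirror images, tilting toward −x) meet its +x bottom edge — so the leg tops tuck under the beam, the beam's underside is 675 mm above the floor, and the feet are 811 mm apart outside-to-outside with the beam centred between them. The two leg pairs are set in 111 mm from either end of the beam.


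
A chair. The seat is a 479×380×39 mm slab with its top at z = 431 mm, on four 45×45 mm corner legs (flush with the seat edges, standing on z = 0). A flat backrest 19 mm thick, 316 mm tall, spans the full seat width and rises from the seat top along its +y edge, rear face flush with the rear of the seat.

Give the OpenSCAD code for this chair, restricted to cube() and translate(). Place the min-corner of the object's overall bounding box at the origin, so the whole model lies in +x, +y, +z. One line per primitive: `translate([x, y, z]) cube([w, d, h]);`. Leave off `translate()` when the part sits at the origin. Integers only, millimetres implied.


translate([0, 0, 392]) cube([479, 380, 39]);
cube([45, 45, 392]);
translate([434, 0, 0]) cube([45, 45, 392]);
translate([0, 335, 0]) cube([45, 45, 392]);
translate([434, 335, 0]) cube([45, 45, 392]);
translate([0, 361, 431]) cube([479, 19, 316]);


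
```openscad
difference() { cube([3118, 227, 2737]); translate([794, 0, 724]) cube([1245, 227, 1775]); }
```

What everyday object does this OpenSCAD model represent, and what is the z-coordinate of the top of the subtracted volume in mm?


A wall with a window opening. The window head height is 2499 mm.

A wall with a rectangular opening subtracted — a window. Sill at z = 724, opening 1775 mm tall, so the head is at 724 + 1775 = 2499 mm.


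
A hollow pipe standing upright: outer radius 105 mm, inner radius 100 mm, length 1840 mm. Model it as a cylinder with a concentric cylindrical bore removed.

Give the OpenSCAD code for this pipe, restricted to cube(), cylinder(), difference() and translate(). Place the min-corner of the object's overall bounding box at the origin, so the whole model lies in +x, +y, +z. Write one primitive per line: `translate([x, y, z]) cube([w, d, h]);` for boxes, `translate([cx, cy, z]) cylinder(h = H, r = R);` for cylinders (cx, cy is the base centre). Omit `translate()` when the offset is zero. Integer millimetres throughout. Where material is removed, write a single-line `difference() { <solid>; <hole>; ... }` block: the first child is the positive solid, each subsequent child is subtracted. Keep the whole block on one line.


difference() { translate([105, 105, 0]) cylinder(h = 1840, r = 105); translate([105, 105, 0]) cylinder(h = 1840, r = 100); }
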